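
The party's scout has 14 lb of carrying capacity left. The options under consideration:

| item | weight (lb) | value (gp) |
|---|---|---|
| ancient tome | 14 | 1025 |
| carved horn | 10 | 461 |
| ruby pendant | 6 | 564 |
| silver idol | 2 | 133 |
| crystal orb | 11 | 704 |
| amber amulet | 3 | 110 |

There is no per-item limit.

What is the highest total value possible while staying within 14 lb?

1261

The ratio ordering already packs tightly: 2×ruby pendant + silver idol, 14 lb, 1261.
No other feasible combination exceeds 1261.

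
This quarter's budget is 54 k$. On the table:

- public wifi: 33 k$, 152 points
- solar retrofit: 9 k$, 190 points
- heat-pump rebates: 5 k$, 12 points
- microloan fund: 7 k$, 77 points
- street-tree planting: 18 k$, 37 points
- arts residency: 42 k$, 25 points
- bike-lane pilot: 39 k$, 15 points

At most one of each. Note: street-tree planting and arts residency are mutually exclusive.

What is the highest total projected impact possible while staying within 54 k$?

Taking public wifi + solar retrofit + heat-pump rebates + microloan fund: 54 k$ used, 431 in projected impact.
Every other selection either busts 54 k$ or breaks a pairing rule or fails to beat 431.

431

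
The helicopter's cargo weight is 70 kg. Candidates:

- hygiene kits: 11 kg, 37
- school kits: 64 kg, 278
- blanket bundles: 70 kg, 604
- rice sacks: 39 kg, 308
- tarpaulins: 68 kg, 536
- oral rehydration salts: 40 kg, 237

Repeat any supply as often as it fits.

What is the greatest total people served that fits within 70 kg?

Ranking by ratio (people served/kg): blanket bundles 8.63, rice sacks 7.90, tarpaulins 7.88, oral rehydration salts 5.92.
Taking blanket bundles: 70 kg used, 604 in people served.
That's the maximum — no swap from here does better than 604.

604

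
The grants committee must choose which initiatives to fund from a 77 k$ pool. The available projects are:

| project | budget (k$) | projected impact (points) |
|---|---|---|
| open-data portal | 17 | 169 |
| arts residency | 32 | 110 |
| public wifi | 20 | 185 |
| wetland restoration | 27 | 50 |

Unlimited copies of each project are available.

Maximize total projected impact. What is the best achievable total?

The ratio heuristic lands on 4×open-data portal (676) but leaves 9 k$ idle.
Dropping 3×open-data portal frees 51 k$; slotting in 3×public wifi (60 k$) lifts the total to 724 at 77 k$.
Every other selection either busts 77 k$ or fails to beat 724.

724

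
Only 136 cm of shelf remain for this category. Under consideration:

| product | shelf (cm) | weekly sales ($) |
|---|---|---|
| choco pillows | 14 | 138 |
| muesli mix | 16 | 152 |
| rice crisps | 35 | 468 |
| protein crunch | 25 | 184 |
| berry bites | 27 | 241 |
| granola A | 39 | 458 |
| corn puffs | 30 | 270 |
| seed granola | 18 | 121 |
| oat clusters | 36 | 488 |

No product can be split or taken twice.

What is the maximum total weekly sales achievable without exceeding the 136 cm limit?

By weekly sales per cm: oat clusters 13.56, rice crisps 13.37, granola A 11.74, choco pillows 9.86 lead.
Greedy by ratio would take choco pillows + rice crisps + granola A + oat clusters: 124 cm used, total 1552.
Replace choco pillows with protein crunch: the trade gains 46 net, giving 1598 at 135 cm.

1598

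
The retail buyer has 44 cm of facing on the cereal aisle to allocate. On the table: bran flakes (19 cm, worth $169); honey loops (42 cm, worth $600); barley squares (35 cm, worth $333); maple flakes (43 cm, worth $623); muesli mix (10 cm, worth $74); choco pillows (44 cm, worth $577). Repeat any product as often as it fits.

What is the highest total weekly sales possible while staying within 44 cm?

The ratio ordering already packs tightly: maple flakes, 43 cm, 623.

623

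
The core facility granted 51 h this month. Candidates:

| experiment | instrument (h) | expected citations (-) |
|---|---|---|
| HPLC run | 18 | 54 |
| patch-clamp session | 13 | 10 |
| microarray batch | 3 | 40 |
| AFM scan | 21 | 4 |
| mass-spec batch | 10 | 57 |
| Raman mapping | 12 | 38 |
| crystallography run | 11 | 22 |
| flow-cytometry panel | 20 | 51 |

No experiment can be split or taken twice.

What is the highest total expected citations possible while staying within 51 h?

Ranking by ratio (expected citations/h): microarray batch 13.33, mass-spec batch 5.70, Raman mapping 3.17, HPLC run 3.00.
The ratio heuristic lands on HPLC run + microarray batch + mass-spec batch + Raman mapping (189) but leaves 8 h idle.
The 12 h tied up in Raman mapping is better spent on flow-cytometry panel — total rises to 202 (51 h).

202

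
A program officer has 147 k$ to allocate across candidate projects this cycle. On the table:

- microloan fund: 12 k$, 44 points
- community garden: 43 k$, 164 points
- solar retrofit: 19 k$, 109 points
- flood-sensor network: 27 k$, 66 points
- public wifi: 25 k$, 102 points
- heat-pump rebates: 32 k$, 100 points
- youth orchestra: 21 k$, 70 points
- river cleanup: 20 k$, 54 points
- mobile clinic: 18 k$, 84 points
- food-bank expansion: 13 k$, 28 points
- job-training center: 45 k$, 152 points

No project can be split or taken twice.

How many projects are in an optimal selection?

Optimal total is 583.
For example community garden + solar retrofit + public wifi + youth orchestra + river cleanup + mobile clinic achieves it, using 146 k$.
Every optimal selection uses 6 projects.

6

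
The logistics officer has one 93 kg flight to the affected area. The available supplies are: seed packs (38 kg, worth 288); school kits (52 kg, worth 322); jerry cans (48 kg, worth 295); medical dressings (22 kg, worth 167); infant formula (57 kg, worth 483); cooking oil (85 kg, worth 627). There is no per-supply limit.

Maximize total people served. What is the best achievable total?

668

Greedy by ratio would take medical dressings + infant formula: 79 kg used, total 650.
Replace infant formula with 3×medical dressings: the trade gains 18 net, giving 668 at 88 kg.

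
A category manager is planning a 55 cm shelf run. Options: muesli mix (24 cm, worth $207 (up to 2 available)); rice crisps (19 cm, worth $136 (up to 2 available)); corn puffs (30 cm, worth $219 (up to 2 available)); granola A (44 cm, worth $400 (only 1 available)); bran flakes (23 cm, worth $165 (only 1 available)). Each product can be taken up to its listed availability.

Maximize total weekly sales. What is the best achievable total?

Greedy by ratio would take granola A: 44 cm used, total 400.
The 44 cm tied up in granola A is better spent on muesli mix + corn puffs — total rises to 426 (54 cm).
Nothing else within 55 cm beats 426.

426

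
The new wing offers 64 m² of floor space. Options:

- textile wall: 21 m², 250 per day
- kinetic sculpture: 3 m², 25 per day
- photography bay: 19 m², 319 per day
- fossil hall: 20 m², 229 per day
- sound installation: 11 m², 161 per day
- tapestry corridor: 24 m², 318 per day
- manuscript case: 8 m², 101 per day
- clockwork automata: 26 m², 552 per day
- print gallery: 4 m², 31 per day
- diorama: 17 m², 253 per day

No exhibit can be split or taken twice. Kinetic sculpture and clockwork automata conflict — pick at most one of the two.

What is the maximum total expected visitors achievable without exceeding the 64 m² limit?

1133

Taking the top-ratio exhibits first gives photography bay + clockwork automata + diorama for 1124 (62 m²).
Replace diorama with sound installation + manuscript case: the trade gains 9 net, giving 1133 at 64 m².
Runner-up photography bay + clockwork automata + diorama tops out at 1124.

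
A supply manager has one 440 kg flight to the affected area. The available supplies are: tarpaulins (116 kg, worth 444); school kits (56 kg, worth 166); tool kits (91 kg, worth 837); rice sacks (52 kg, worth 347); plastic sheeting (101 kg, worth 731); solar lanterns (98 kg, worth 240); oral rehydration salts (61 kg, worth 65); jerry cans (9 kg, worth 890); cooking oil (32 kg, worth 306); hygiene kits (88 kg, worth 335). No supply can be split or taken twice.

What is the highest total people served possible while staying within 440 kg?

A density-first pass picks tarpaulins + tool kits + rice sacks + plastic sheeting + jerry cans + cooking oil — 3555 at 401 kg.
Replace tarpaulins with school kits + hygiene kits: the trade gains 57 net, giving 3612 at 429 kg.
That's the maximum — no swap from here does better than 3612.

3612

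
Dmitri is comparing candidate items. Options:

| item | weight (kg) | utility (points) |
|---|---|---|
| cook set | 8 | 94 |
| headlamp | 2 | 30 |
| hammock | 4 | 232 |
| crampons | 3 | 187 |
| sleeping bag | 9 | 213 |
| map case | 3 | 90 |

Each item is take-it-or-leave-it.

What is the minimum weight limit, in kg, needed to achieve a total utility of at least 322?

Look for the lowest-weight combination reaching 322.
Taking hammock + crampons gives 419 (≥ 322) for 7 kg.
Below 7 kg the best achievable stays under 322.

7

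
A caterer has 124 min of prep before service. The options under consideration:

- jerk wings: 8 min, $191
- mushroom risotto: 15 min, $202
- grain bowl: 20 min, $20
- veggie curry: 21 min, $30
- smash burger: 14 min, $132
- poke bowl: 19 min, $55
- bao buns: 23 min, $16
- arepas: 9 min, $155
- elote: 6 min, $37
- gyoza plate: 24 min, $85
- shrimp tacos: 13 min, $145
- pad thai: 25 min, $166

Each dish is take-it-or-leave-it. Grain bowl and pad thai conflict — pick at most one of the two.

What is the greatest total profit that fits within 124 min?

By profit per min: jerk wings 23.88, arepas 17.22, mushroom risotto 13.47, shrimp tacos 11.15 lead.
Best packing: jerk wings + mushroom risotto + smash burger + arepas + elote + gyoza plate + shrimp tacos + pad thai — 114 min, 1113 total.

1113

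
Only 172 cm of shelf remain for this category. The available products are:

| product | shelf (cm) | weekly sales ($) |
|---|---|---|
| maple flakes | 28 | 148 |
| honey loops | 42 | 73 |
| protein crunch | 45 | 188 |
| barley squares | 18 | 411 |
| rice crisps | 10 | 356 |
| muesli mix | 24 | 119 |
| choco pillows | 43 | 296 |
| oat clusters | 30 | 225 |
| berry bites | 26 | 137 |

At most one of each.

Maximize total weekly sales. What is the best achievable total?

1613

A density-first pass picks maple flakes + barley squares + rice crisps + choco pillows + oat clusters + berry bites — 1573 at 155 cm.
Dropping maple flakes frees 28 cm; slotting in protein crunch (45 cm) lifts the total to 1613 at 172 cm.
Next best is protein crunch + barley squares + rice crisps + muesli mix + choco pillows + oat clusters at 1595 (170 cm) — short by 18.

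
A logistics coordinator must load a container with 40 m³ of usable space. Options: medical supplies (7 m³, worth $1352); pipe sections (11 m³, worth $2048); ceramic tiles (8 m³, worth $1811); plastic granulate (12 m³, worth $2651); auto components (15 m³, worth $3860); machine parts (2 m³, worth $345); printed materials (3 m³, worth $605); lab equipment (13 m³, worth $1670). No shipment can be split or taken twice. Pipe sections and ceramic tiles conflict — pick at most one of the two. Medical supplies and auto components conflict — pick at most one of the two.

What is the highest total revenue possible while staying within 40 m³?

Ceramic tiles + plastic granulate + auto components + machine parts + printed materials uses 40 of the 40 m³ and totals 9272.
Runner-up ceramic tiles + plastic granulate + auto components + printed materials tops out at 8927.

9272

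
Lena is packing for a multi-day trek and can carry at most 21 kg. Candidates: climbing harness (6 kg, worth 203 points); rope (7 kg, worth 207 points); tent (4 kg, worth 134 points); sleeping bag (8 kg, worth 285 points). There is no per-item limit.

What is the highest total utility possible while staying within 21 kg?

704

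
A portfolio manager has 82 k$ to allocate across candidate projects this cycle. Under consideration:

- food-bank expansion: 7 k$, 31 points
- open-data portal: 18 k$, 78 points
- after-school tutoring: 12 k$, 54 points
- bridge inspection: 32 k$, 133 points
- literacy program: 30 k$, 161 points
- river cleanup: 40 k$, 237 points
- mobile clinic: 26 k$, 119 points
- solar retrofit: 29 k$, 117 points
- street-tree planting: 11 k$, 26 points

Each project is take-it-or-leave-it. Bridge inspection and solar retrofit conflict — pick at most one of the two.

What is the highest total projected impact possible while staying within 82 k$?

By projected impact per k$: river cleanup 5.92, literacy program 5.37, mobile clinic 4.58 lead.
The ratio ordering already packs tightly: after-school tutoring + literacy program + river cleanup, 82 k$, 452.

452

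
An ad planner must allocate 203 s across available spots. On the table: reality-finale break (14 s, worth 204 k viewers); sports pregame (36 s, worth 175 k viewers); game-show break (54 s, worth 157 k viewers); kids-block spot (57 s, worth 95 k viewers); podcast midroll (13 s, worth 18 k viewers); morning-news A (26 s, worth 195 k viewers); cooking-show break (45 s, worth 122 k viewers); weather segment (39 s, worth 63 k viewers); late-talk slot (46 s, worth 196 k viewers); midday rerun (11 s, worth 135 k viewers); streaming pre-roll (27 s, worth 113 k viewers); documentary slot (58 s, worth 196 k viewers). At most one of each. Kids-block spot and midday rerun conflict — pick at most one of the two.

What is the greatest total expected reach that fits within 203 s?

A density-first pass picks reality-finale break + sports pregame + morning-news A + weather segment + late-talk slot + midday rerun + streaming pre-roll — 1081 at 199 s.
The 66 s tied up in weather segment and streaming pre-roll is better spent on documentary slot — total rises to 1101 (191 s).
An exhaustive check of the 4096 subsets confirms 1101.

1101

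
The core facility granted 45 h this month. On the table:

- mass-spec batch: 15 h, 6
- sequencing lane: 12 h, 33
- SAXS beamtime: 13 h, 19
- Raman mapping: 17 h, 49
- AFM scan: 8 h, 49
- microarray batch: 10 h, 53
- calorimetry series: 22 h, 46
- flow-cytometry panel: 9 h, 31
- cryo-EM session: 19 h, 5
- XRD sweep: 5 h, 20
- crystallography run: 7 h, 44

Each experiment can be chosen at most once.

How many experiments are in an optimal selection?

5

Optimal total is 199.
One optimal bundle: sequencing lane + AFM scan + microarray batch + XRD sweep + crystallography run (42 h).
All optima have 5 experiments.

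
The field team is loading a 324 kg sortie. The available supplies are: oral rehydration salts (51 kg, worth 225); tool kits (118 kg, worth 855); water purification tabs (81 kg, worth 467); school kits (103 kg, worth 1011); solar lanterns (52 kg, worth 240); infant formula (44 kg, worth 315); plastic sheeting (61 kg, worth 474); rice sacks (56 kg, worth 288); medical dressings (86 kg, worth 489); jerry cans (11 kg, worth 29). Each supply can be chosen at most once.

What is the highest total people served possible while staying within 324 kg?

The ratio heuristic lands on tool kits + school kits + plastic sheeting + jerry cans (2369) but leaves 31 kg idle.
Replace plastic sheeting and jerry cans with infant formula + rice sacks: the trade gains 100 net, giving 2469 at 321 kg.
That's the maximum — no swap from here does better than 2469.

2469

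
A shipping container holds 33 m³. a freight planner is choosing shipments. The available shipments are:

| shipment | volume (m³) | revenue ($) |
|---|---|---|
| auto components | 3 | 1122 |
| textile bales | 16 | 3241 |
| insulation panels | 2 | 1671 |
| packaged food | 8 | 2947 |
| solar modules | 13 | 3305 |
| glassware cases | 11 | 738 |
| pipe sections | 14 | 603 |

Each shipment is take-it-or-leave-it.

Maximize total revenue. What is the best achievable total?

9045

Best packing: auto components + insulation panels + packaged food + solar modules — 26 m³, 9045 total.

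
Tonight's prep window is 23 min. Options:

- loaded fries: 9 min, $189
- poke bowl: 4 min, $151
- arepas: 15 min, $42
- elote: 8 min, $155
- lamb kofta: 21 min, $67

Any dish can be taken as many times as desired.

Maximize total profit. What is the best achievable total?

755

Ranking by ratio (profit/min): poke bowl 37.75, loaded fries 21.00, elote 19.38.
The ratio ordering already packs tightly: 5×poke bowl, 20 min, 755.
The spare 3 min is too small for any remaining dish, and no exchange beats 755.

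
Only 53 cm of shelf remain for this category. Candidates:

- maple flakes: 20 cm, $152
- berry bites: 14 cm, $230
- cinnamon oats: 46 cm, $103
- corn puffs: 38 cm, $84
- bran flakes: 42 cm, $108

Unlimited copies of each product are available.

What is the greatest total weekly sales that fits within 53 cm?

690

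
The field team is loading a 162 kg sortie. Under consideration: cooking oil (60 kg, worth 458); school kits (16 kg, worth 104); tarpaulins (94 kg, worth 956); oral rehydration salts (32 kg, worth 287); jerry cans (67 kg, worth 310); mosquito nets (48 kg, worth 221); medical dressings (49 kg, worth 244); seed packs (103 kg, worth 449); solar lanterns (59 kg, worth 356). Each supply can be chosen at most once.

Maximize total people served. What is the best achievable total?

1414

A density-first pass picks school kits + tarpaulins + oral rehydration salts — 1347 at 142 kg.
The 48 kg tied up in school kits and oral rehydration salts is better spent on cooking oil — total rises to 1414 (154 kg).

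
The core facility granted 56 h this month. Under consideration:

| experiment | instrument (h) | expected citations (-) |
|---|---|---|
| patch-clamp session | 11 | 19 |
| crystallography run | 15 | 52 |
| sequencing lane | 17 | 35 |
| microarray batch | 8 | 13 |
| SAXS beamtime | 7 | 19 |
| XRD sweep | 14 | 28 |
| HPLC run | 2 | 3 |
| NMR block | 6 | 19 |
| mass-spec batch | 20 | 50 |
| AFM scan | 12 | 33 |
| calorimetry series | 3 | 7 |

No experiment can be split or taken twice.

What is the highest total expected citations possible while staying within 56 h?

A density-first pass picks patch-clamp session + crystallography run + SAXS beamtime + HPLC run + NMR block + AFM scan + calorimetry series — 152 at 56 h.
The 20 h tied up in patch-clamp session and SAXS beamtime and HPLC run is better spent on mass-spec batch — total rises to 161 (56 h).

161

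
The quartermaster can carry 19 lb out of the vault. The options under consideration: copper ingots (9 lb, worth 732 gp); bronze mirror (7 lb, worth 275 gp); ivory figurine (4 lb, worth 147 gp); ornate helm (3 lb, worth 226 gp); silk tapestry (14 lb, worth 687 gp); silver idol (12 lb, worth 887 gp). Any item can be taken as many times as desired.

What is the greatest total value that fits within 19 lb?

By value per lb: copper ingots 81.33, ornate helm 75.33, silver idol 73.92, silk tapestry 49.07 lead.
2×copper ingots uses 18 of the 19 lb and totals 1464.

1464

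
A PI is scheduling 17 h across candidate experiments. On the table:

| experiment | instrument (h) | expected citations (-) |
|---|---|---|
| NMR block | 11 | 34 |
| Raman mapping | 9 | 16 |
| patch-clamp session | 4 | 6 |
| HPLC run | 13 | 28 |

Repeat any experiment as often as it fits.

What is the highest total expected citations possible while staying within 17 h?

40

Best packing: NMR block + patch-clamp session — 15 h, 40 total.
That's the maximum — no swap from here does better than 40.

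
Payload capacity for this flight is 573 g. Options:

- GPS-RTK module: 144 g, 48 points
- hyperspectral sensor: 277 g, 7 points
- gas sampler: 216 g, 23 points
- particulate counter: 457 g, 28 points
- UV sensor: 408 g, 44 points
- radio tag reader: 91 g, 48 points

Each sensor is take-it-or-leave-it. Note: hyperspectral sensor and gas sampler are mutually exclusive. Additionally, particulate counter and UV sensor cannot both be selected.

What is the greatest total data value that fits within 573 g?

By data value per g: radio tag reader 0.53, GPS-RTK module 0.33, UV sensor 0.11, gas sampler 0.11 lead.
Best packing: GPS-RTK module + gas sampler + radio tag reader — 451 g, 119 total.
Next best is GPS-RTK module + hyperspectral sensor + radio tag reader at 103 (512 g) — short by 16.

119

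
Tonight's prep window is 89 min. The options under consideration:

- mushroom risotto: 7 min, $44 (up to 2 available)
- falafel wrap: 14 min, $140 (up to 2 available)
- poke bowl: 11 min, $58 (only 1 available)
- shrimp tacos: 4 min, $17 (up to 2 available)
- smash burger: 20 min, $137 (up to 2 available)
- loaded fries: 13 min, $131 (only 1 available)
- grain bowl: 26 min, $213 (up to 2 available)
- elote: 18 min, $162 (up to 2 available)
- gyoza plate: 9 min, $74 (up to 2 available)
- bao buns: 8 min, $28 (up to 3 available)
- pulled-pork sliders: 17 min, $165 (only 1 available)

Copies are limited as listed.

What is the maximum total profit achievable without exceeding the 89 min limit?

A density-first pass picks 2×falafel wrap + shrimp tacos + loaded fries + elote + gyoza plate + pulled-pork sliders — 829 at 89 min.
Dropping falafel wrap and shrimp tacos frees 18 min; slotting in elote (18 min) lifts the total to 834 at 89 min.

834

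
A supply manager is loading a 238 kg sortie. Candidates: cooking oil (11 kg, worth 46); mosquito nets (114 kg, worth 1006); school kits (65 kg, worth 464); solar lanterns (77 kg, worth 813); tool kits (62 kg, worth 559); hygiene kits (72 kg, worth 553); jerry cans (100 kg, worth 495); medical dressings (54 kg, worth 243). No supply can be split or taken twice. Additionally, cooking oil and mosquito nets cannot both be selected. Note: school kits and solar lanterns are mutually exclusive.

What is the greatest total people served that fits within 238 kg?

1971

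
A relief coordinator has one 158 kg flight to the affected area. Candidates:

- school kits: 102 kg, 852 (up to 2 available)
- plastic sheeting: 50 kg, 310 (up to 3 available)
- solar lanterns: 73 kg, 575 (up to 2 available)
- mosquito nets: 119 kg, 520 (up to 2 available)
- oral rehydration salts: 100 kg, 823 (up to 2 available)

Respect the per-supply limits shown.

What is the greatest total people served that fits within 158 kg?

Ranking by ratio (people served/kg): school kits 8.35, oral rehydration salts 8.23, solar lanterns 7.88.
Taking school kits + plastic sheeting: 152 kg used, 1162 in people served.

1162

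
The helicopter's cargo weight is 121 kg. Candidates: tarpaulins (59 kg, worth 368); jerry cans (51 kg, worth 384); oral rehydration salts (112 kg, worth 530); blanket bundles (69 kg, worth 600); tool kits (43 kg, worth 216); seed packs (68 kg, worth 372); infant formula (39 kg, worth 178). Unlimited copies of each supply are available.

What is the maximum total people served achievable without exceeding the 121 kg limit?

984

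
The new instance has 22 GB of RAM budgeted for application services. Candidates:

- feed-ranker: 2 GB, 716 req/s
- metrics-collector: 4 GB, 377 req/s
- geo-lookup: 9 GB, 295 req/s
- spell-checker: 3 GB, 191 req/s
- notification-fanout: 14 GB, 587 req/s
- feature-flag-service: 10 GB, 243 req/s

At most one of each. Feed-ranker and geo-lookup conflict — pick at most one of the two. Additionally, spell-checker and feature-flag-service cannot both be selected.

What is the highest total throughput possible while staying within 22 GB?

By throughput per GB: feed-ranker 358.00, metrics-collector 94.25, spell-checker 63.67 lead.
Taking feed-ranker + metrics-collector + notification-fanout: 20 GB used, 1680 in throughput.
The spare 2 GB is too small for any remaining service, and no feasible exchange beats 1680.

1680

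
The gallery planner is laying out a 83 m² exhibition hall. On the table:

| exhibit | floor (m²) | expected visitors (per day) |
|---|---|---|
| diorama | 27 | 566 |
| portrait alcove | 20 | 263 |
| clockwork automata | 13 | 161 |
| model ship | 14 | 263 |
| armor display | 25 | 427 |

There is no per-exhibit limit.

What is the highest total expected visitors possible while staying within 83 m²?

1698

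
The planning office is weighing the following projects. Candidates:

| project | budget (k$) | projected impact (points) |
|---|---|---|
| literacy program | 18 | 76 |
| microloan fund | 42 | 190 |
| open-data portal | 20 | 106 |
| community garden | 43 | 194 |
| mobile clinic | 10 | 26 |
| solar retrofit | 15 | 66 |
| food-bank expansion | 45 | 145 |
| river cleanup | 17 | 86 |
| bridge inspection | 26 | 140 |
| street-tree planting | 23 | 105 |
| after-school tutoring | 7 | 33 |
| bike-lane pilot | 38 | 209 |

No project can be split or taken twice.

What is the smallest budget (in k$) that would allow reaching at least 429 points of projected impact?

81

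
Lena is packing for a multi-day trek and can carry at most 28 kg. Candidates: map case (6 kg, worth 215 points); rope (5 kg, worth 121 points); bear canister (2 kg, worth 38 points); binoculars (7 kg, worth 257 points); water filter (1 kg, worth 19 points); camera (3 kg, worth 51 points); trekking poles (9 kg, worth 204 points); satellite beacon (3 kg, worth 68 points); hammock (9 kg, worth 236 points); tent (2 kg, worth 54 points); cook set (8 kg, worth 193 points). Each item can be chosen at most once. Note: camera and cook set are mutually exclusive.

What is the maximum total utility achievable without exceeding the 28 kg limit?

849

Density check — binoculars 36.71, map case 35.83, tent 27.00 are the best per kg.
Taking map case + binoculars + water filter + satellite beacon + hammock + tent: 28 kg used, 849 in utility.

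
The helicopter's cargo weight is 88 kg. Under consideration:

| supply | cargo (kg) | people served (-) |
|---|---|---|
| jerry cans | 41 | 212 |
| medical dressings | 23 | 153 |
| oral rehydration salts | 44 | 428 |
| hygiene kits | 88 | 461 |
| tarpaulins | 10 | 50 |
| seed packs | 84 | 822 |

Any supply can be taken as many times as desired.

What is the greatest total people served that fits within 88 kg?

856

Taking the top-ratio supplies first gives seed packs for 822 (84 kg).
Replace seed packs with 2×oral rehydration salts: the trade gains 34 net, giving 856 at 88 kg.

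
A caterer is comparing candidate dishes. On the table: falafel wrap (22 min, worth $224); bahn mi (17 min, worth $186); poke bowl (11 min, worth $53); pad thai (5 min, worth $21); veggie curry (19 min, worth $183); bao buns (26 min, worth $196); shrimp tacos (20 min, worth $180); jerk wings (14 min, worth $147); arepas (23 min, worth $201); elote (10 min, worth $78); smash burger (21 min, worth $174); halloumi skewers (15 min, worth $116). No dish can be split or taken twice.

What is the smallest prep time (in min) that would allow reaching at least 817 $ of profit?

82

Look for the lowest-prep combination reaching 817.
falafel wrap + bahn mi + veggie curry + jerk wings + elote: 818 profit at 82 min.
Below 82 min the best achievable stays under 817.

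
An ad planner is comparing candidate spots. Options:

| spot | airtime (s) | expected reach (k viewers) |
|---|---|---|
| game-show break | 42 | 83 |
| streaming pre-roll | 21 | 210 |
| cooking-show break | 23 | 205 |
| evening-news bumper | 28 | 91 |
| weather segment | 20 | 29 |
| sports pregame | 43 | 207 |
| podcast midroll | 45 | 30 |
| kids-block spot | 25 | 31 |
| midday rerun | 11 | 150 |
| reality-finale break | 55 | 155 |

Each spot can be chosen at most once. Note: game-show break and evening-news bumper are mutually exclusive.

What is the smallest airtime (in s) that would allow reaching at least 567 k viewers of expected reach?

Need the lightest bundle worth ≥ 567.
streaming pre-roll + cooking-show break + weather segment + midday rerun: 594 expected reach at 75 s.
Any bundle with less than 75 s falls short of 567.

75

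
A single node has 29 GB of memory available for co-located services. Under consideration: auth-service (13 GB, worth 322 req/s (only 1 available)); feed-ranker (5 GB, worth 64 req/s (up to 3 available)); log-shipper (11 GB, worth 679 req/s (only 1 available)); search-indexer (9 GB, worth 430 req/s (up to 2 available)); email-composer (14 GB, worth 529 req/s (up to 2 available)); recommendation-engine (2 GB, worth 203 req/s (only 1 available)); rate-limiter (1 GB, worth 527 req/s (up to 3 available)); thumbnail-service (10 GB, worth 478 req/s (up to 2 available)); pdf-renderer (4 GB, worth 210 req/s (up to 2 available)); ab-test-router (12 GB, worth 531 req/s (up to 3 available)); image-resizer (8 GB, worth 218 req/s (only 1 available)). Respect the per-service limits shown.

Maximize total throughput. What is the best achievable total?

Greedy by ratio would take feed-ranker + log-shipper + recommendation-engine + 3×rate-limiter + 2×pdf-renderer: 29 GB used, total 2947.
Dropping feed-ranker and pdf-renderer frees 9 GB; slotting in search-indexer (9 GB) lifts the total to 3103 at 29 GB.
No other feasible combination exceeds 3103.

3103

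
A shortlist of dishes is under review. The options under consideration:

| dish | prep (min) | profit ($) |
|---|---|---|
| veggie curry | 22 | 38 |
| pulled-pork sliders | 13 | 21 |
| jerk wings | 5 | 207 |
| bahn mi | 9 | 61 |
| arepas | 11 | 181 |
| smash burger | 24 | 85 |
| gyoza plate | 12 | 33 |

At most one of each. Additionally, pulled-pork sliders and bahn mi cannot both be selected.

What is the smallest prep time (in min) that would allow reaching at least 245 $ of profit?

14

Look for the lowest-prep combination reaching 245.
jerk wings + bahn mi reaches 268 using 14 min.
No combination under 14 min hits 245.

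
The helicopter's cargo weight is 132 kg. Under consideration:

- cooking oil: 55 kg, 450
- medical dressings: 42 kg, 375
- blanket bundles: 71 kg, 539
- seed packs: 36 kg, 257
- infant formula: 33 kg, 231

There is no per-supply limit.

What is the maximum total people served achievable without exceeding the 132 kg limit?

By people served per kg: medical dressings 8.93, cooking oil 8.18, blanket bundles 7.59 lead.
3×medical dressings uses 126 of the 132 kg and totals 1125.

1125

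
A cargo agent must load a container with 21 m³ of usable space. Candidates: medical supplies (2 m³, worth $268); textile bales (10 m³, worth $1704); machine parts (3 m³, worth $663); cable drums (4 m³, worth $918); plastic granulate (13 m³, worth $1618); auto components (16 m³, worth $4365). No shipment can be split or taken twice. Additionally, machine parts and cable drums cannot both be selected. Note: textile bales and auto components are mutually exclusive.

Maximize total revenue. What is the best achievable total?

5296

Taking the top-ratio shipments first gives cable drums + auto components for 5283 (20 m³).
Dropping cable drums frees 4 m³; slotting in medical supplies + machine parts (5 m³) lifts the total to 5296 at 21 m³.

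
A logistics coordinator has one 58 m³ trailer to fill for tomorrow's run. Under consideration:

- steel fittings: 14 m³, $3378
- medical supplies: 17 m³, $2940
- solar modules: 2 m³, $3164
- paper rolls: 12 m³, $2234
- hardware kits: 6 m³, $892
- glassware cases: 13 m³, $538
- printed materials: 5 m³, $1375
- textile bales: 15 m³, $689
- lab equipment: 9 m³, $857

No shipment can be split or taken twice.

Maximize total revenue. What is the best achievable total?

13983

Ranking by ratio (revenue/m³): solar modules 1582.00, printed materials 275.00, steel fittings 241.29.
Best packing: steel fittings + medical supplies + solar modules + paper rolls + hardware kits + printed materials — 56 m³, 13983 total.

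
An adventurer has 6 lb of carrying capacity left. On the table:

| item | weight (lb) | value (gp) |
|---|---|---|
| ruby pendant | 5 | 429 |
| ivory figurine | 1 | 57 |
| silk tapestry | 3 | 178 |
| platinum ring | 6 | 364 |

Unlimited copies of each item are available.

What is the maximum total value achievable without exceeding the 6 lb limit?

486

Taking ruby pendant + ivory figurine: 6 lb used, 486 in value.
Nothing else within 6 lb beats 486.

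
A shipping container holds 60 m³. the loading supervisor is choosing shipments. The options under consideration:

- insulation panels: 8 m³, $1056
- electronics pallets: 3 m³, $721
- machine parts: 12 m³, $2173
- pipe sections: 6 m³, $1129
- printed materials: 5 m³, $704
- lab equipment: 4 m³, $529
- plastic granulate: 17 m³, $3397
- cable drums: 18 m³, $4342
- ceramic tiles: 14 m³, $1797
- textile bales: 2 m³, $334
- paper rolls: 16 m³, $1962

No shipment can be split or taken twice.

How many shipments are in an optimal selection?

Optimal total is 12291.
For example electronics pallets + machine parts + pipe sections + lab equipment + plastic granulate + cable drums achieves it, using 60 m³.
Any selection reaching 12291 contains exactly 6 shipments.

6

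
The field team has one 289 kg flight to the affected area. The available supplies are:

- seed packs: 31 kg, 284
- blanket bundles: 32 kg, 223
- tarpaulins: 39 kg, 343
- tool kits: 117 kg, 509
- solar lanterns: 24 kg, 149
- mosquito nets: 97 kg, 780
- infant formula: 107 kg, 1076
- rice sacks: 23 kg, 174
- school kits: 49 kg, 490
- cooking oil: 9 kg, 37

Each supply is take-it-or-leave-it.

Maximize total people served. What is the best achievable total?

Ranking by ratio (people served/kg): infant formula 10.06, school kits 10.00, seed packs 9.16.
Filling by ratio: seed packs + blanket bundles + tarpaulins + infant formula + rice sacks + school kits for 2590, with 8 kg left unused.
Dropping blanket bundles and tarpaulins and rice sacks frees 94 kg; slotting in mosquito nets (97 kg) lifts the total to 2630 at 284 kg.

2630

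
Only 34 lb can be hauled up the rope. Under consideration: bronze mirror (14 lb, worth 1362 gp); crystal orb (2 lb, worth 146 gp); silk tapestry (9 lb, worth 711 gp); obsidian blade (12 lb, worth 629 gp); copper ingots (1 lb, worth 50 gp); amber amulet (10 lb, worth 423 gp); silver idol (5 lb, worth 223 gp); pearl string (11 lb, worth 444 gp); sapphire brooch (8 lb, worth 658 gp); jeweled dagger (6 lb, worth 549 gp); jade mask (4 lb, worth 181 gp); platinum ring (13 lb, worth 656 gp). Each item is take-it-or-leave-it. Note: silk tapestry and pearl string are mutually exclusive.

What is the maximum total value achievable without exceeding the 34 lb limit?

2927

Ranking by ratio (value/lb): bronze mirror 97.29, jeweled dagger 91.50, sapphire brooch 82.25.
A density-first pass picks bronze mirror + crystal orb + copper ingots + sapphire brooch + jeweled dagger — 2765 at 31 lb.
Dropping jeweled dagger frees 6 lb; slotting in silk tapestry (9 lb) lifts the total to 2927 at 34 lb.
An exhaustive check of the 4096 subsets confirms 2927.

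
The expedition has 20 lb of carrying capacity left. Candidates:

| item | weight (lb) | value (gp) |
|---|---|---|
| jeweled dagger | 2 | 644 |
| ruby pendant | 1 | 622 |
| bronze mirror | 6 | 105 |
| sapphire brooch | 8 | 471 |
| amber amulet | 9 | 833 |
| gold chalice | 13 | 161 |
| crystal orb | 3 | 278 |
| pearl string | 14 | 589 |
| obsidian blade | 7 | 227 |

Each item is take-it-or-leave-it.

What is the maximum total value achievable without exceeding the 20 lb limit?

Density check — ruby pendant 622.00, jeweled dagger 322.00, crystal orb 92.67, amber amulet 92.56 are the best per lb.
A density-first pass picks jeweled dagger + ruby pendant + amber amulet + crystal orb — 2377 at 15 lb.
Dropping crystal orb frees 3 lb; slotting in sapphire brooch (8 lb) lifts the total to 2570 at 20 lb.
Next best is jeweled dagger + ruby pendant + amber amulet + crystal orb at 2377 (15 lb) — short by 193.

2570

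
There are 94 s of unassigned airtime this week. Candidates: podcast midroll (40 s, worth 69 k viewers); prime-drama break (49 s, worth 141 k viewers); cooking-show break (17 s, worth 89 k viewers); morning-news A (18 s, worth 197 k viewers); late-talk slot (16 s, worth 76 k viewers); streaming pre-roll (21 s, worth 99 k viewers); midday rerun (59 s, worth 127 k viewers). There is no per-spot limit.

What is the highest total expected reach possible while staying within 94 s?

Ranking by ratio (expected reach/s): morning-news A 10.94, cooking-show break 5.24, late-talk slot 4.75.
Taking 5×morning-news A: 90 s used, 985 in expected reach.
That's the maximum — no swap from here does better than 985.

985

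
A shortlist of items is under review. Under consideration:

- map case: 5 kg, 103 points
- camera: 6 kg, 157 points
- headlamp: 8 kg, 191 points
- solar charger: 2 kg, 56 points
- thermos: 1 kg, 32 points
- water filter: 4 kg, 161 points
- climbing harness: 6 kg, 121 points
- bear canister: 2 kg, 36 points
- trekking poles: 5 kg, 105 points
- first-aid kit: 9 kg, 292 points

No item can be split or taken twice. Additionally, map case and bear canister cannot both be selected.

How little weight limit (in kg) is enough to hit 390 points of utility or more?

13

Look for the lowest-weight combination reaching 390.
Taking camera + solar charger + thermos + water filter gives 406 (≥ 390) for 13 kg.
Any bundle with less than 13 kg falls short of 390.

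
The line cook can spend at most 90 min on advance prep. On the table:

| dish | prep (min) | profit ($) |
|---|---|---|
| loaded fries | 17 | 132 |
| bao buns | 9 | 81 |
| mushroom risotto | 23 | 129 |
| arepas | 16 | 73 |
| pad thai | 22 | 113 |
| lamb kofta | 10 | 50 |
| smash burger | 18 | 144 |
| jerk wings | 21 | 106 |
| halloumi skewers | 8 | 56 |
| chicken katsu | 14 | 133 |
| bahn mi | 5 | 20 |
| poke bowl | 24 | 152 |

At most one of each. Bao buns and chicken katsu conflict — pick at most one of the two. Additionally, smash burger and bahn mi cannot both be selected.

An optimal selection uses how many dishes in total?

Optimal total is 644.
For example loaded fries + mushroom risotto + lamb kofta + smash burger + halloumi skewers + chicken katsu achieves it, using 90 min.
All optima have 6 dishes.

6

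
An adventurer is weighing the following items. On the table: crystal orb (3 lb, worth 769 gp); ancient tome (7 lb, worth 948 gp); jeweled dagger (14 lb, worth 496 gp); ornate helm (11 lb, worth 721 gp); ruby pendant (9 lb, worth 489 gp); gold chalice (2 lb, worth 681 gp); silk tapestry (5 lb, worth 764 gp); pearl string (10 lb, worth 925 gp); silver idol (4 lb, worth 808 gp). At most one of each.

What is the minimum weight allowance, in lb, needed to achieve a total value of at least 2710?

14

Minimise lb subject to total value ≥ 2710.
Taking crystal orb + gold chalice + silk tapestry + silver idol gives 3022 (≥ 2710) for 14 lb.
Any bundle with less than 14 lb falls short of 2710.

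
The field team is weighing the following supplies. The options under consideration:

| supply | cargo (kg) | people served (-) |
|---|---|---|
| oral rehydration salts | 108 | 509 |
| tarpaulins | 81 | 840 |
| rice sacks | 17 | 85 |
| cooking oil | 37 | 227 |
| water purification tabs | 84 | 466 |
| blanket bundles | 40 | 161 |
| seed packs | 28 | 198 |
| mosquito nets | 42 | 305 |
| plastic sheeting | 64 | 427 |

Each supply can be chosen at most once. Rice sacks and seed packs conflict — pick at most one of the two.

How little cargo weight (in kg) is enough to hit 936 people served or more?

109

Minimise kg subject to total people served ≥ 936.
Taking tarpaulins + seed packs gives 1038 (≥ 936) for 109 kg.
Any bundle with less than 109 kg falls short of 936.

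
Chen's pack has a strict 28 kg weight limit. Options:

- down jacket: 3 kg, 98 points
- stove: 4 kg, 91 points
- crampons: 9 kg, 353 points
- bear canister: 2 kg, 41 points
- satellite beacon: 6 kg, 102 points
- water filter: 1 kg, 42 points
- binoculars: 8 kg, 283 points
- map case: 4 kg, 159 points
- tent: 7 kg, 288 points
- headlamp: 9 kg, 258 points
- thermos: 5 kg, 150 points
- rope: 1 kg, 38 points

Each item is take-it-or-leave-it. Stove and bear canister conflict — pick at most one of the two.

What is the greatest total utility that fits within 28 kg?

1083

A density-first pass picks down jacket + crampons + bear canister + water filter + map case + tent + rope — 1019 at 27 kg.
Using the slack differently, crampons + binoculars + map case + tent comes to 1083 at 28 kg.
That's the maximum — no feasible swap from here does better than 1083.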